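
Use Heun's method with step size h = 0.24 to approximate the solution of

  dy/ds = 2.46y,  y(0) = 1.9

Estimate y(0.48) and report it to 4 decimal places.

Heun: k1 = f(s_n, y_n); k2 = f(s_n + h, y_n + h·k1); y_{n+1} = y_n + (h/2)·(k1 + k2).
s=0.000000, y=1.900000:
  k1 = f(0.000000, 1.900000) = 4.674000
  k2 = f(0.240000, 3.021760) = 7.433530
  y ← 1.900000 + (0.24/2)·(4.674000 + 7.433530) = 3.352904
s=0.240000, y=3.352904:
  k1 = f(0.240000, 3.352904) = 8.248143
  k2 = f(0.480000, 5.332458) = 13.117846
  y ← 3.352904 + (0.24/2)·(8.248143 + 13.117846) = 5.916822
y(0.48) ≈ 5.9168

5.9168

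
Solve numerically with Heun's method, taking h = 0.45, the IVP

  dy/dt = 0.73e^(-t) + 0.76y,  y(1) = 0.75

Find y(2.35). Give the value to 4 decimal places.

2.4502

Heun: k1 = f(t_n, y_n); k2 = f(t_n + h, y_n + h·k1); y_{n+1} = y_n + (h/2)·(k1 + k2).
t=1.000000, y=0.750000:
  k1 = f(1.000000, 0.750000) = 0.838552
  k2 = f(1.450000, 1.127348) = 1.028021
  y ← 0.750000 + (0.45/2)·(0.838552 + 1.028021) = 1.169979
t=1.450000, y=1.169979:
  k1 = f(1.450000, 1.169979) = 1.060420
  k2 = f(1.900000, 1.647168) = 1.361033
  y ← 1.169979 + (0.45/2)·(1.060420 + 1.361033) = 1.714806
t=1.900000, y=1.714806:
  k1 = f(1.900000, 1.714806) = 1.412438
  k2 = f(2.350000, 2.350403) = 1.855926
  y ← 1.714806 + (0.45/2)·(1.412438 + 1.855926) = 2.450188
y(2.35) ≈ 2.4502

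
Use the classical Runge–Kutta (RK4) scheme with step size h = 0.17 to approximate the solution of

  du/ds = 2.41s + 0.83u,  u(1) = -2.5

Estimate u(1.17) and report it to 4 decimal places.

-2.4023

RK4: k1 = f(s_n, u_n); k2 = f(s_n + h/2, u_n + (h/2)·k1); k3 = f(s_n + h/2, u_n + (h/2)·k2); k4 = f(s_n + h, u_n + h·k3); u_{n+1} = u_n + (h/6)·(k1 + 2k2 + 2k3 + k4).
s=1.000000, u=-2.500000:
  k1 = f(1.000000, -2.500000) = 0.335000
  k2 = f(1.085000, -2.471525) = 0.563484
  k3 = f(1.085000, -2.452104) = 0.579604
  k4 = f(1.170000, -2.401467) = 0.826482
  u ← -2.500000 + (0.17/6)·(k1 + 2k2 + 2k3 + k4) = -2.402316
u(1.17) ≈ -2.4023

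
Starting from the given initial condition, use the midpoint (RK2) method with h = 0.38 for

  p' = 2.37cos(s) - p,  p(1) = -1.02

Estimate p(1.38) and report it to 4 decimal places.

-0.4638

Midpoint: k1 = f(s_n, p_n); k2 = f(s_n + h/2, p_n + (h/2)·k1); p_{n+1} = p_n + h·k2.
s=1.000000, p=-1.020000:
  k1 = f(1.000000, -1.020000) = 2.300516
  k2 = f(1.190000, -0.582902) = 1.463736
  p ← -1.020000 + 0.38·1.463736 = -0.463780
p(1.38) ≈ -0.4638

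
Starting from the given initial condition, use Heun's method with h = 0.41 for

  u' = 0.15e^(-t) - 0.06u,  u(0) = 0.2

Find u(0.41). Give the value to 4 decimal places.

0.2455

Heun: k1 = f(t_n, u_n); k2 = f(t_n + h, u_n + h·k1); u_{n+1} = u_n + (h/2)·(k1 + k2).
t=0.000000, u=0.200000:
  k1 = f(0.000000, 0.200000) = 0.138000
  k2 = f(0.410000, 0.256580) = 0.084153
  u ← 0.200000 + (0.41/2)·(0.138000 + 0.084153) = 0.245541
u(0.41) ≈ 0.2455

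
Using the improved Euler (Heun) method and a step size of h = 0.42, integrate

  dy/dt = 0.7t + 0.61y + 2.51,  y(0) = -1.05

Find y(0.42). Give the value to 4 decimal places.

Heun: k1 = f(t_n, y_n); k2 = f(t_n + h, y_n + h·k1); y_{n+1} = y_n + (h/2)·(k1 + k2).
t=0.000000, y=-1.050000:
  k1 = f(0.000000, -1.050000) = 1.869500
  k2 = f(0.420000, -0.264810) = 2.642466
  y ← -1.050000 + (0.42/2)·(1.869500 + 2.642466) = -0.102487
y(0.42) ≈ -0.1025

-0.1025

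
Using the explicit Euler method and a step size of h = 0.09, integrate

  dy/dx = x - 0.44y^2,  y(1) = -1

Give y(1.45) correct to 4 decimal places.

-0.6224

Euler: y_{n+1} = y_n + h·f(x_n, y_n).
x=1.000000, y=-1.000000: f=0.560000 → y ← -1.000000 + 0.09·0.560000 = -0.949600
x=1.090000, y=-0.949600: f=0.693234 → y ← -0.949600 + 0.09·0.693234 = -0.887209
x=1.180000, y=-0.887209: f=0.833659 → y ← -0.887209 + 0.09·0.833659 = -0.812180
x=1.270000, y=-0.812180: f=0.979760 → y ← -0.812180 + 0.09·0.979760 = -0.724001
x=1.360000, y=-0.724001: f=1.129362 → y ← -0.724001 + 0.09·1.129362 = -0.622359
y(1.45) ≈ -0.6224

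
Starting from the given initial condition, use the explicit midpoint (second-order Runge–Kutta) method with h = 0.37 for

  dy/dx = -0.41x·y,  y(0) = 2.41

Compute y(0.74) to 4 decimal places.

Midpoint: k1 = f(x_n, y_n); k2 = f(x_n + h/2, y_n + (h/2)·k1); y_{n+1} = y_n + h·k2.
x=0.000000, y=2.410000:
  k1 = f(0.000000, 2.410000) = 0.000000
  k2 = f(0.185000, 2.410000) = -0.182799
  y ← 2.410000 + 0.37·(-0.182799) = 2.342365
x=0.370000, y=2.342365:
  k1 = f(0.370000, 2.342365) = -0.355337
  k2 = f(0.555000, 2.276627) = -0.518047
  y ← 2.342365 + 0.37·(-0.518047) = 2.150687
y(0.74) ≈ 2.1507

2.1507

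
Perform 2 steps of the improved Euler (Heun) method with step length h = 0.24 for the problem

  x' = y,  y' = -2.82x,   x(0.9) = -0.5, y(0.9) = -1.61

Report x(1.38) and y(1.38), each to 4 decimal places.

Heun on (x,y): k1 = f(t_n, state_n); k2 = f(t_n + h, state_n + h·k1); state_{n+1} = state_n + (h/2)·(k1 + k2).
0.900000: (-0.500000, -1.610000)
  k1 = (-1.610000, 1.410000)
  predictor → (-0.886400, -1.271600)
  k2 = (-1.271600, 2.499648)
  → (-0.845792, -1.140842)
1.140000: (-0.845792, -1.140842)
  k1 = (-1.140842, 2.385133)
  predictor → (-1.119594, -0.568410)
  k2 = (-0.568410, 3.157255)
  → (-1.050902, -0.475756)
(x(1.38), y(1.38)) ≈ (-1.0509, -0.4758)

-1.0509, -0.4758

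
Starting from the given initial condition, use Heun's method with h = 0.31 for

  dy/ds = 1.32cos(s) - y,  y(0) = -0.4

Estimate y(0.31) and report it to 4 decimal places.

Heun: k1 = f(s_n, y_n); k2 = f(s_n + h, y_n + h·k1); y_{n+1} = y_n + (h/2)·(k1 + k2).
s=0.000000, y=-0.400000:
  k1 = f(0.000000, -0.400000) = 1.720000
  k2 = f(0.310000, 0.133200) = 1.123880
  y ← -0.400000 + (0.31/2)·(1.720000 + 1.123880) = 0.040801
y(0.31) ≈ 0.0408

0.0408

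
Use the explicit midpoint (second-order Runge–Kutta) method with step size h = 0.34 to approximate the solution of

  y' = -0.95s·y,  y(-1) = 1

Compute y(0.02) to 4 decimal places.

Midpoint: k1 = f(s_n, y_n); k2 = f(s_n + h/2, y_n + (h/2)·k1); y_{n+1} = y_n + h·k2.
s=-1.000000, y=1.000000:
  k1 = f(-1.000000, 1.000000) = 0.950000
  k2 = f(-0.830000, 1.161500) = 0.915843
  y ← 1.000000 + 0.34·0.915843 = 1.311387
s=-0.660000, y=1.311387:
  k1 = f(-0.660000, 1.311387) = 0.822239
  k2 = f(-0.490000, 1.451167) = 0.675518
  y ← 1.311387 + 0.34·0.675518 = 1.541063
s=-0.320000, y=1.541063:
  k1 = f(-0.320000, 1.541063) = 0.468483
  k2 = f(-0.150000, 1.620705) = 0.230950
  y ← 1.541063 + 0.34·0.230950 = 1.619586
y(0.02) ≈ 1.6196

1.6196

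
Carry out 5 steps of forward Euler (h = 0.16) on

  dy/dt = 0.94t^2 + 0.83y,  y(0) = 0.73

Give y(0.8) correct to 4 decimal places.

Euler: y_{n+1} = y_n + h·f(t_n, y_n).
t=0.000000, y=0.730000: f=0.605900 → y ← 0.730000 + 0.16·0.605900 = 0.826944
t=0.160000, y=0.826944: f=0.710428 → y ← 0.826944 + 0.16·0.710428 = 0.940612
t=0.320000, y=0.940612: f=0.876964 → y ← 0.940612 + 0.16·0.876964 = 1.080927
t=0.480000, y=1.080927: f=1.113745 → y ← 1.080927 + 0.16·1.113745 = 1.259126
t=0.640000, y=1.259126: f=1.430099 → y ← 1.259126 + 0.16·1.430099 = 1.487942
y(0.8) ≈ 1.4879

1.4879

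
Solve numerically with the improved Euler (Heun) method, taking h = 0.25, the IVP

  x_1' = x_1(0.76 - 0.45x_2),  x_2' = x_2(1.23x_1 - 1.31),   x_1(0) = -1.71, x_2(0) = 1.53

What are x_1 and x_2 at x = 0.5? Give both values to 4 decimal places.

-2.1510, 0.3917

Heun on (x_1,x_2): k1 = f(x_n, state_n); k2 = f(x_n + h, state_n + h·k1); state_{n+1} = state_n + (h/2)·(k1 + k2).
0.000000: (-1.710000, 1.530000)
  k1 = (-0.122265, -5.222349)
  predictor → (-1.740566, 0.224413)
  k2 = (-1.147058, -0.774425)
  → (-1.868665, 0.780403)
0.250000: (-1.868665, 0.780403)
  k1 = (-0.763945, -2.816053)
  predictor → (-2.059652, 0.076390)
  k2 = (-1.494534, -0.293595)
  → (-2.150975, 0.391697)
(x_1(0.5), x_2(0.5)) ≈ (-2.1510, 0.3917)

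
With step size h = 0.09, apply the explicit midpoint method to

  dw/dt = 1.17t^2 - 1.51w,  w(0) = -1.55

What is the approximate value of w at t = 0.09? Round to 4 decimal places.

-1.3535

Midpoint: k1 = f(t_n, w_n); k2 = f(t_n + h/2, w_n + (h/2)·k1); w_{n+1} = w_n + h·k2.
t=0.000000, w=-1.550000:
  k1 = f(0.000000, -1.550000) = 2.340500
  k2 = f(0.045000, -1.444678) = 2.183832
  w ← -1.550000 + 0.09·2.183832 = -1.353455
w(0.09) ≈ -1.3535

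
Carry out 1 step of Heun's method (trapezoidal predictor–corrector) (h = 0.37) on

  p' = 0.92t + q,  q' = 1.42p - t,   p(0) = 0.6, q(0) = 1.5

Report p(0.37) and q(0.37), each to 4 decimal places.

1.2763, 1.8926

Heun on (p,q): k1 = f(t_n, state_n); k2 = f(t_n + h, state_n + h·k1); state_{n+1} = state_n + (h/2)·(k1 + k2).
0.000000: (0.600000, 1.500000)
  k1 = (1.500000, 0.852000)
  predictor → (1.155000, 1.815240)
  k2 = (2.155640, 1.270100)
  → (1.276293, 1.892589)
(p(0.37), q(0.37)) ≈ (1.2763, 1.8926)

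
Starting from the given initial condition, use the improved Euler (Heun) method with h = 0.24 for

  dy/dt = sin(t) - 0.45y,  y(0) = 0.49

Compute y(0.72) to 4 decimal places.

Heun: k1 = f(t_n, y_n); k2 = f(t_n + h, y_n + h·k1); y_{n+1} = y_n + (h/2)·(k1 + k2).
t=0.000000, y=0.490000:
  k1 = f(0.000000, 0.490000) = -0.220500
  k2 = f(0.240000, 0.437080) = 0.041017
  y ← 0.490000 + (0.24/2)·(-0.220500 + 0.041017) = 0.468462
t=0.240000, y=0.468462:
  k1 = f(0.240000, 0.468462) = 0.026895
  k2 = f(0.480000, 0.474917) = 0.248067
  y ← 0.468462 + (0.24/2)·(0.026895 + 0.248067) = 0.501457
t=0.480000, y=0.501457:
  k1 = f(0.480000, 0.501457) = 0.236123
  k2 = f(0.720000, 0.558127) = 0.408228
  y ← 0.501457 + (0.24/2)·(0.236123 + 0.408228) = 0.578779
y(0.72) ≈ 0.5788

0.5788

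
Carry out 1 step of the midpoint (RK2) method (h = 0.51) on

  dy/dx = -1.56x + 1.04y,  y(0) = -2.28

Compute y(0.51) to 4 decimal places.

-4.0129

Midpoint: k1 = f(x_n, y_n); k2 = f(x_n + h/2, y_n + (h/2)·k1); y_{n+1} = y_n + h·k2.
x=0.000000, y=-2.280000:
  k1 = f(0.000000, -2.280000) = -2.371200
  k2 = f(0.255000, -2.884656) = -3.397842
  y ← -2.280000 + 0.51·(-3.397842) = -4.012900
y(0.51) ≈ -4.0129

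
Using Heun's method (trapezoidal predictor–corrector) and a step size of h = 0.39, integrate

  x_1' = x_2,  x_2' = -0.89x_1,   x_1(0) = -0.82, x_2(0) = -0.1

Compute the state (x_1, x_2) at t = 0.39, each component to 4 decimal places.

Heun on (x_1,x_2): k1 = f(t_n, state_n); k2 = f(t_n + h, state_n + h·k1); state_{n+1} = state_n + (h/2)·(k1 + k2).
0.000000: (-0.820000, -0.100000)
  k1 = (-0.100000, 0.729800)
  predictor → (-0.859000, 0.184622)
  k2 = (0.184622, 0.764510)
  → (-0.803499, 0.191390)
(x_1(0.39), x_2(0.39)) ≈ (-0.8035, 0.1914)

-0.8035, 0.1914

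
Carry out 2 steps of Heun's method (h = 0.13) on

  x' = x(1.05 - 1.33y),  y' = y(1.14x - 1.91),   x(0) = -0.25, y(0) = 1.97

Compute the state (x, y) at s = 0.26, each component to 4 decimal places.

Heun on (x,y): k1 = f(s_n, state_n); k2 = f(s_n + h, state_n + h·k1); state_{n+1} = state_n + (h/2)·(k1 + k2).
0.000000: (-0.250000, 1.970000)
  k1 = (0.392525, -4.324150)
  predictor → (-0.198972, 1.407860)
  k2 = (0.163645, -3.008355)
  → (-0.213849, 1.493387)
0.130000: (-0.213849, 1.493387)
  k1 = (0.200206, -3.216439)
  predictor → (-0.187822, 1.075250)
  k2 = (0.071388, -2.283957)
  → (-0.196195, 1.135861)
(x(0.26), y(0.26)) ≈ (-0.1962, 1.1359)

-0.1962, 1.1359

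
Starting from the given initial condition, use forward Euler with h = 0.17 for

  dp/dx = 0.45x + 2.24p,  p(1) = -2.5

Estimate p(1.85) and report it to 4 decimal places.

Euler: p_{n+1} = p_n + h·f(x_n, p_n).
x=1.000000, p=-2.500000: f=-5.150000 → p ← -2.500000 + 0.17·(-5.150000) = -3.375500
x=1.170000, p=-3.375500: f=-7.034620 → p ← -3.375500 + 0.17·(-7.034620) = -4.571385
x=1.340000, p=-4.571385: f=-9.636903 → p ← -4.571385 + 0.17·(-9.636903) = -6.209659
x=1.510000, p=-6.209659: f=-13.230136 → p ← -6.209659 + 0.17·(-13.230136) = -8.458782
x=1.680000, p=-8.458782: f=-18.191672 → p ← -8.458782 + 0.17·(-18.191672) = -11.551366
p(1.85) ≈ -11.5514

-11.5514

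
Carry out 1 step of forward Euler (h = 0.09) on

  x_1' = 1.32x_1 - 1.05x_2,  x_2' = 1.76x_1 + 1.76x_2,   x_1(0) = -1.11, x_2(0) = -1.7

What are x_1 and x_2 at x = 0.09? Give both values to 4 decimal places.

-1.0812, -2.1451

Euler on (x_1,x_2): x_1_{n+1} = x_1_n + h·x_1', x_2_{n+1} = x_2_n + h·x_2'.
0.000000: (-1.110000, -1.700000); f=(0.319800, -4.945600) → (-1.081218, -2.145104)
(x_1(0.09), x_2(0.09)) ≈ (-1.0812, -2.1451)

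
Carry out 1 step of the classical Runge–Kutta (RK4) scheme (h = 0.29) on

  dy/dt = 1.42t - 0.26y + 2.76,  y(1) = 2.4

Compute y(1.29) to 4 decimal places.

RK4: k1 = f(t_n, y_n); k2 = f(t_n + h/2, y_n + (h/2)·k1); k3 = f(t_n + h/2, y_n + (h/2)·k2); k4 = f(t_n + h, y_n + h·k3); y_{n+1} = y_n + (h/6)·(k1 + 2k2 + 2k3 + k4).
t=1.000000, y=2.400000:
  k1 = f(1.000000, 2.400000) = 3.556000
  k2 = f(1.145000, 2.915620) = 3.627839
  k3 = f(1.145000, 2.926037) = 3.625130
  k4 = f(1.290000, 3.451288) = 3.694465
  y ← 2.400000 + (0.29/6)·(k1 + 2k2 + 2k3 + k4) = 3.451560
y(1.29) ≈ 3.4516

3.4516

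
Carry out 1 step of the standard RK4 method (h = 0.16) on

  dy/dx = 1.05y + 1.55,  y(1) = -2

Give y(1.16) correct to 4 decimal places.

-2.0958

RK4: k1 = f(x_n, y_n); k2 = f(x_n + h/2, y_n + (h/2)·k1); k3 = f(x_n + h/2, y_n + (h/2)·k2); k4 = f(x_n + h, y_n + h·k3); y_{n+1} = y_n + (h/6)·(k1 + 2k2 + 2k3 + k4).
x=1.000000, y=-2.000000:
  k1 = f(1.000000, -2.000000) = -0.550000
  k2 = f(1.080000, -2.044000) = -0.596200
  k3 = f(1.080000, -2.047696) = -0.600081
  k4 = f(1.160000, -2.096013) = -0.650814
  y ← -2.000000 + (0.16/6)·(k1 + 2k2 + 2k3 + k4) = -2.095823
y(1.16) ≈ -2.0958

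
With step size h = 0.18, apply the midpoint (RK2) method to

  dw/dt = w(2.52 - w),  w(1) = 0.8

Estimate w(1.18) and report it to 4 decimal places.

Midpoint: k1 = f(t_n, w_n); k2 = f(t_n + h/2, w_n + (h/2)·k1); w_{n+1} = w_n + h·k2.
t=1.000000, w=0.800000:
  k1 = f(1.000000, 0.800000) = 1.376000
  k2 = f(1.090000, 0.923840) = 1.474596
  w ← 0.800000 + 0.18·1.474596 = 1.065427
w(1.18) ≈ 1.0654

1.0654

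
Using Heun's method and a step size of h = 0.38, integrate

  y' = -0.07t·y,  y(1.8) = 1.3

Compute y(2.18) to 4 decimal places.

1.2330

Heun: k1 = f(t_n, y_n); k2 = f(t_n + h, y_n + h·k1); y_{n+1} = y_n + (h/2)·(k1 + k2).
t=1.800000, y=1.300000:
  k1 = f(1.800000, 1.300000) = -0.163800
  k2 = f(2.180000, 1.237756) = -0.188882
  y ← 1.300000 + (0.38/2)·(-0.163800 + (-0.188882)) = 1.232991
y(2.18) ≈ 1.2330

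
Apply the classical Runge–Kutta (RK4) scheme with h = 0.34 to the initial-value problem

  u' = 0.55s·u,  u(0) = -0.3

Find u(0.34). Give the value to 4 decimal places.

RK4: k1 = f(s_n, u_n); k2 = f(s_n + h/2, u_n + (h/2)·k1); k3 = f(s_n + h/2, u_n + (h/2)·k2); k4 = f(s_n + h, u_n + h·k3); u_{n+1} = u_n + (h/6)·(k1 + 2k2 + 2k3 + k4).
s=0.000000, u=-0.300000:
  k1 = f(0.000000, -0.300000) = 0.000000
  k2 = f(0.170000, -0.300000) = -0.028050
  k3 = f(0.170000, -0.304768) = -0.028496
  k4 = f(0.340000, -0.309689) = -0.057912
  u ← -0.300000 + (0.34/6)·(k1 + 2k2 + 2k3 + k4) = -0.309690
u(0.34) ≈ -0.3097

-0.3097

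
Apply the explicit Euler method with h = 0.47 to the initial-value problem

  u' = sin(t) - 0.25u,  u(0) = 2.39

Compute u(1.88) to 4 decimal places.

2.4143

Euler: u_{n+1} = u_n + h·f(t_n, u_n).
t=0.000000, u=2.390000: f=-0.597500 → u ← 2.390000 + 0.47·(-0.597500) = 2.109175
t=0.470000, u=2.109175: f=-0.074407 → u ← 2.109175 + 0.47·(-0.074407) = 2.074203
t=0.940000, u=2.074203: f=0.289007 → u ← 2.074203 + 0.47·0.289007 = 2.210037
t=1.410000, u=2.210037: f=0.434591 → u ← 2.210037 + 0.47·0.434591 = 2.414295
u(1.88) ≈ 2.4143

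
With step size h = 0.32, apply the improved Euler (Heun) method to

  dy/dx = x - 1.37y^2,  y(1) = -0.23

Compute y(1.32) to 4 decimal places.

Heun: k1 = f(x_n, y_n); k2 = f(x_n + h, y_n + h·k1); y_{n+1} = y_n + (h/2)·(k1 + k2).
x=1.000000, y=-0.230000:
  k1 = f(1.000000, -0.230000) = 0.927527
  k2 = f(1.320000, 0.066809) = 1.313885
  y ← -0.230000 + (0.32/2)·(0.927527 + 1.313885) = 0.128626
y(1.32) ≈ 0.1286

0.1286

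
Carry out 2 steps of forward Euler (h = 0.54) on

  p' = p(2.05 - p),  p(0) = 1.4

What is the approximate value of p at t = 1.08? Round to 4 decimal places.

Euler: p_{n+1} = p_n + h·f(t_n, p_n).
t=0.000000, p=1.400000: f=0.910000 → p ← 1.400000 + 0.54·0.910000 = 1.891400
t=0.540000, p=1.891400: f=0.299976 → p ← 1.891400 + 0.54·0.299976 = 2.053387
p(1.08) ≈ 2.0534

2.0534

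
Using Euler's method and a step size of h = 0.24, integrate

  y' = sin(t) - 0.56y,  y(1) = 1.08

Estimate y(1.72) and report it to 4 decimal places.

1.2873

Euler: y_{n+1} = y_n + h·f(t_n, y_n).
t=1.000000, y=1.080000: f=0.236671 → y ← 1.080000 + 0.24·0.236671 = 1.136801
t=1.240000, y=1.136801: f=0.309175 → y ← 1.136801 + 0.24·0.309175 = 1.211003
t=1.480000, y=1.211003: f=0.317719 → y ← 1.211003 + 0.24·0.317719 = 1.287256
y(1.72) ≈ 1.2873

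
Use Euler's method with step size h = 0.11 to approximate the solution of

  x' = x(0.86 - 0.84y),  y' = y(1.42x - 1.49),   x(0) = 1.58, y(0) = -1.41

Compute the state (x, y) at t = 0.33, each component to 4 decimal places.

3.0018, -2.1026

Euler on (x,y): x_{n+1} = x_n + h·x', y_{n+1} = y_n + h·y'.
0.000000: (1.580000, -1.410000); f=(3.230152, -1.062576) → (1.935317, -1.526883)
0.110000: (1.935317, -1.526883); f=(4.146575, -1.921048) → (2.391440, -1.738199)
0.220000: (2.391440, -1.738199); f=(5.548348, -3.312737) → (3.001758, -2.102600)
(x(0.33), y(0.33)) ≈ (3.0018, -2.1026)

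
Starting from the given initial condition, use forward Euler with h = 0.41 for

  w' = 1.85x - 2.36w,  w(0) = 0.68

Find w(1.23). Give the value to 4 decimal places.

0.6321

Euler: w_{n+1} = w_n + h·f(x_n, w_n).
x=0.000000, w=0.680000: f=-1.604800 → w ← 0.680000 + 0.41·(-1.604800) = 0.022032
x=0.410000, w=0.022032: f=0.706504 → w ← 0.022032 + 0.41·0.706504 = 0.311699
x=0.820000, w=0.311699: f=0.781391 → w ← 0.311699 + 0.41·0.781391 = 0.632069
w(1.23) ≈ 0.6321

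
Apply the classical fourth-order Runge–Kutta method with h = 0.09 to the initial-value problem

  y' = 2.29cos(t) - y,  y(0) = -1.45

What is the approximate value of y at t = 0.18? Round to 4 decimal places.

-0.8360

RK4: k1 = f(t_n, y_n); k2 = f(t_n + h/2, y_n + (h/2)·k1); k3 = f(t_n + h/2, y_n + (h/2)·k2); k4 = f(t_n + h, y_n + h·k3); y_{n+1} = y_n + (h/6)·(k1 + 2k2 + 2k3 + k4).
t=0.000000, y=-1.450000:
  k1 = f(0.000000, -1.450000) = 3.740000
  k2 = f(0.045000, -1.281700) = 3.569382
  k3 = f(0.045000, -1.289378) = 3.577060
  k4 = f(0.090000, -1.128065) = 3.408796
  y ← -1.450000 + (0.09/6)·(k1 + 2k2 + 2k3 + k4) = -1.128375
t=0.090000, y=-1.128375:
  k1 = f(0.090000, -1.128375) = 3.409107
  k2 = f(0.135000, -0.974965) = 3.244129
  k3 = f(0.135000, -0.982389) = 3.251553
  k4 = f(0.180000, -0.835735) = 3.088737
  y ← -1.128375 + (0.09/6)·(k1 + 2k2 + 2k3 + k4) = -0.836037
y(0.18) ≈ -0.8360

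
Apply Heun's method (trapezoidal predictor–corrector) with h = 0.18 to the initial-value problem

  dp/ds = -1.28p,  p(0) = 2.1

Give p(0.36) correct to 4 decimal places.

Heun: k1 = f(s_n, p_n); k2 = f(s_n + h, p_n + h·k1); p_{n+1} = p_n + (h/2)·(k1 + k2).
s=0.000000, p=2.100000:
  k1 = f(0.000000, 2.100000) = -2.688000
  k2 = f(0.180000, 1.616160) = -2.068685
  p ← 2.100000 + (0.18/2)·(-2.688000 + (-2.068685)) = 1.671898
s=0.180000, p=1.671898:
  k1 = f(0.180000, 1.671898) = -2.140030
  k2 = f(0.360000, 1.286693) = -1.646967
  p ← 1.671898 + (0.18/2)·(-2.140030 + (-1.646967)) = 1.331069
p(0.36) ≈ 1.3311

1.3311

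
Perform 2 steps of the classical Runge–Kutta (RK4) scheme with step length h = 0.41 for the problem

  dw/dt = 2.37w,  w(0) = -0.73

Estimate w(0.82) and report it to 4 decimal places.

-5.0642

RK4: k1 = f(t_n, w_n); k2 = f(t_n + h/2, w_n + (h/2)·k1); k3 = f(t_n + h/2, w_n + (h/2)·k2); k4 = f(t_n + h, w_n + h·k3); w_{n+1} = w_n + (h/6)·(k1 + 2k2 + 2k3 + k4).
t=0.000000, w=-0.730000:
  k1 = f(0.000000, -0.730000) = -1.730100
  k2 = f(0.205000, -1.084671) = -2.570669
  k3 = f(0.205000, -1.256987) = -2.979060
  k4 = f(0.410000, -1.951414) = -4.624852
  w ← -0.730000 + (0.41/6)·(k1 + 2k2 + 2k3 + k4) = -1.922718
t=0.410000, w=-1.922718:
  k1 = f(0.410000, -1.922718) = -4.556842
  k2 = f(0.615000, -2.856871) = -6.770783
  k3 = f(0.615000, -3.310729) = -7.846427
  k4 = f(0.820000, -5.139753) = -12.181214
  w ← -1.922718 + (0.41/6)·(k1 + 2k2 + 2k3 + k4) = -5.064170
w(0.82) ≈ -5.0642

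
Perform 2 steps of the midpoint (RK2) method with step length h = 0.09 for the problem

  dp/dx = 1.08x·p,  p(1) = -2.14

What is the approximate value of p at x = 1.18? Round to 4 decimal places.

-2.6430

Midpoint: k1 = f(x_n, p_n); k2 = f(x_n + h/2, p_n + (h/2)·k1); p_{n+1} = p_n + h·k2.
x=1.000000, p=-2.140000:
  k1 = f(1.000000, -2.140000) = -2.311200
  k2 = f(1.045000, -2.244004) = -2.532583
  p ← -2.140000 + 0.09·(-2.532583) = -2.367932
x=1.090000, p=-2.367932:
  k1 = f(1.090000, -2.367932) = -2.787530
  k2 = f(1.135000, -2.493371) = -3.056375
  p ← -2.367932 + 0.09·(-3.056375) = -2.643006
p(1.18) ≈ -2.6430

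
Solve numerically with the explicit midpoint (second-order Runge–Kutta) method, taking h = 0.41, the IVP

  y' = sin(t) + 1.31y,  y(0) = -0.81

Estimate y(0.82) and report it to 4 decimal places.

-1.8690

Midpoint: k1 = f(t_n, y_n); k2 = f(t_n + h/2, y_n + (h/2)·k1); y_{n+1} = y_n + h·k2.
t=0.000000, y=-0.810000:
  k1 = f(0.000000, -0.810000) = -1.061100
  k2 = f(0.205000, -1.027526) = -1.142491
  y ← -0.810000 + 0.41·(-1.142491) = -1.278421
t=0.410000, y=-1.278421:
  k1 = f(0.410000, -1.278421) = -1.276123
  k2 = f(0.615000, -1.540027) = -1.440476
  y ← -1.278421 + 0.41·(-1.440476) = -1.869017
y(0.82) ≈ -1.8690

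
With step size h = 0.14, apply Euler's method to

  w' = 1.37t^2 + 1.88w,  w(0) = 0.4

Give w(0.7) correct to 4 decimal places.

1.4210

Euler: w_{n+1} = w_n + h·f(t_n, w_n).
t=0.000000, w=0.400000: f=0.752000 → w ← 0.400000 + 0.14·0.752000 = 0.505280
t=0.140000, w=0.505280: f=0.976778 → w ← 0.505280 + 0.14·0.976778 = 0.642029
t=0.280000, w=0.642029: f=1.314422 → w ← 0.642029 + 0.14·1.314422 = 0.826048
t=0.420000, w=0.826048: f=1.794638 → w ← 0.826048 + 0.14·1.794638 = 1.077298
t=0.560000, w=1.077298: f=2.454951 → w ← 1.077298 + 0.14·2.454951 = 1.420991
w(0.7) ≈ 1.4210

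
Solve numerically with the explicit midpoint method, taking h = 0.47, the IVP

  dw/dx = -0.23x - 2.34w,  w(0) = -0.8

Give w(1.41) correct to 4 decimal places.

Midpoint: k1 = f(x_n, w_n); k2 = f(x_n + h/2, w_n + (h/2)·k1); w_{n+1} = w_n + h·k2.
x=0.000000, w=-0.800000:
  k1 = f(0.000000, -0.800000) = 1.872000
  k2 = f(0.235000, -0.360080) = 0.788537
  w ← -0.800000 + 0.47·0.788537 = -0.429388
x=0.470000, w=-0.429388:
  k1 = f(0.470000, -0.429388) = 0.896667
  k2 = f(0.705000, -0.218671) = 0.349540
  w ← -0.429388 + 0.47·0.349540 = -0.265104
x=0.940000, w=-0.265104:
  k1 = f(0.940000, -0.265104) = 0.404143
  k2 = f(1.175000, -0.170130) = 0.127855
  w ← -0.265104 + 0.47·0.127855 = -0.205012
w(1.41) ≈ -0.2050

-0.2050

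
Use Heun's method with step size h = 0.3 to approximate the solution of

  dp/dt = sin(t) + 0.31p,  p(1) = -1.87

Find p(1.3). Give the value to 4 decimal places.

-1.7695

Heun: k1 = f(t_n, p_n); k2 = f(t_n + h, p_n + h·k1); p_{n+1} = p_n + (h/2)·(k1 + k2).
t=1.000000, p=-1.870000:
  k1 = f(1.000000, -1.870000) = 0.261771
  k2 = f(1.300000, -1.791469) = 0.408203
  p ← -1.870000 + (0.3/2)·(0.261771 + 0.408203) = -1.769504
p(1.3) ≈ -1.7695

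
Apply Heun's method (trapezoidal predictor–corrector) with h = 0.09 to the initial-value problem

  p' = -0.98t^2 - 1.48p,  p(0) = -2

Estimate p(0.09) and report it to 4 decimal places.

-1.7517

Heun: k1 = f(t_n, p_n); k2 = f(t_n + h, p_n + h·k1); p_{n+1} = p_n + (h/2)·(k1 + k2).
t=0.000000, p=-2.000000:
  k1 = f(0.000000, -2.000000) = 2.960000
  k2 = f(0.090000, -1.733600) = 2.557790
  p ← -2.000000 + (0.09/2)·(2.960000 + 2.557790) = -1.751699
p(0.09) ≈ -1.7517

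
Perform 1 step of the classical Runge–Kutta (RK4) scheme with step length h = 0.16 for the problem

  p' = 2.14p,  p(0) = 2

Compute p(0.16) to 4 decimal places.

2.8166

RK4: k1 = f(s_n, p_n); k2 = f(s_n + h/2, p_n + (h/2)·k1); k3 = f(s_n + h/2, p_n + (h/2)·k2); k4 = f(s_n + h, p_n + h·k3); p_{n+1} = p_n + (h/6)·(k1 + 2k2 + 2k3 + k4).
s=0.000000, p=2.000000:
  k1 = f(0.000000, 2.000000) = 4.280000
  k2 = f(0.080000, 2.342400) = 5.012736
  k3 = f(0.080000, 2.401019) = 5.138180
  k4 = f(0.160000, 2.822109) = 6.039313
  p ← 2.000000 + (0.16/6)·(k1 + 2k2 + 2k3 + k4) = 2.816564
p(0.16) ≈ 2.8166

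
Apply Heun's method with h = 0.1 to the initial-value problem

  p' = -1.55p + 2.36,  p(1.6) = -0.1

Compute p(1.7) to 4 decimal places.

0.1320

Heun: k1 = f(x_n, p_n); k2 = f(x_n + h, p_n + h·k1); p_{n+1} = p_n + (h/2)·(k1 + k2).
x=1.600000, p=-0.100000:
  k1 = f(1.600000, -0.100000) = 2.515000
  k2 = f(1.700000, 0.151500) = 2.125175
  p ← -0.100000 + (0.1/2)·(2.515000 + 2.125175) = 0.132009
p(1.7) ≈ 0.1320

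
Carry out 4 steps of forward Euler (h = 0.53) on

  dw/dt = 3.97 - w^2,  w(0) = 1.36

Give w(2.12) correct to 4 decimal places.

1.2894

Euler: w_{n+1} = w_n + h·f(t_n, w_n).
t=0.000000, w=1.360000: f=2.120400 → w ← 1.360000 + 0.53·2.120400 = 2.483812
t=0.530000, w=2.483812: f=-2.199322 → w ← 2.483812 + 0.53·(-2.199322) = 1.318171
t=1.060000, w=1.318171: f=2.232424 → w ← 1.318171 + 0.53·2.232424 = 2.501356
t=1.590000, w=2.501356: f=-2.286783 → w ← 2.501356 + 0.53·(-2.286783) = 1.289361
w(2.12) ≈ 1.2894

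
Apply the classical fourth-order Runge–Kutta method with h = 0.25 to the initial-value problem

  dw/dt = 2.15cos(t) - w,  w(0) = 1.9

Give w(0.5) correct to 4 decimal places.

RK4: k1 = f(t_n, w_n); k2 = f(t_n + h/2, w_n + (h/2)·k1); k3 = f(t_n + h/2, w_n + (h/2)·k2); k4 = f(t_n + h, w_n + h·k3); w_{n+1} = w_n + (h/6)·(k1 + 2k2 + 2k3 + k4).
t=0.000000, w=1.900000:
  k1 = f(0.000000, 1.900000) = 0.250000
  k2 = f(0.125000, 1.931250) = 0.201975
  k3 = f(0.125000, 1.925247) = 0.207978
  k4 = f(0.250000, 1.951995) = 0.131167
  w ← 1.900000 + (0.25/6)·(k1 + 2k2 + 2k3 + k4) = 1.950045
t=0.250000, w=1.950045:
  k1 = f(0.250000, 1.950045) = 0.133117
  k2 = f(0.375000, 1.966684) = 0.033907
  k3 = f(0.375000, 1.954283) = 0.046308
  k4 = f(0.500000, 1.961622) = -0.074819
  w ← 1.950045 + (0.25/6)·(k1 + 2k2 + 2k3 + k4) = 1.959158
w(0.5) ≈ 1.9592

1.9592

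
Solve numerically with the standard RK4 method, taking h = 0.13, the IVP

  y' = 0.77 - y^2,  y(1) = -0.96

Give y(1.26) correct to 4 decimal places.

-1.0113

RK4: k1 = f(s_n, y_n); k2 = f(s_n + h/2, y_n + (h/2)·k1); k3 = f(s_n + h/2, y_n + (h/2)·k2); k4 = f(s_n + h, y_n + h·k3); y_{n+1} = y_n + (h/6)·(k1 + 2k2 + 2k3 + k4).
s=1.000000, y=-0.960000:
  k1 = f(1.000000, -0.960000) = -0.151600
  k2 = f(1.065000, -0.969854) = -0.170617
  k3 = f(1.065000, -0.971090) = -0.173016
  k4 = f(1.130000, -0.982492) = -0.195291
  y ← -0.960000 + (0.13/6)·(k1 + 2k2 + 2k3 + k4) = -0.982407
s=1.130000, y=-0.982407:
  k1 = f(1.130000, -0.982407) = -0.195123
  k2 = f(1.195000, -0.995090) = -0.220204
  k3 = f(1.195000, -0.996720) = -0.223451
  k4 = f(1.260000, -1.011455) = -0.253042
  y ← -0.982407 + (0.13/6)·(k1 + 2k2 + 2k3 + k4) = -1.011342
y(1.26) ≈ -1.0113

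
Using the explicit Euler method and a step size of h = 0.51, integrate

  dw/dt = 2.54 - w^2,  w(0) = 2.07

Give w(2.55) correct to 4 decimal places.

Euler: w_{n+1} = w_n + h·f(t_n, w_n).
t=0.000000, w=2.070000: f=-1.744900 → w ← 2.070000 + 0.51·(-1.744900) = 1.180101
t=0.510000, w=1.180101: f=1.147362 → w ← 1.180101 + 0.51·1.147362 = 1.765255
t=1.020000, w=1.765255: f=-0.576127 → w ← 1.765255 + 0.51·(-0.576127) = 1.471431
t=1.530000, w=1.471431: f=0.374891 → w ← 1.471431 + 0.51·0.374891 = 1.662625
t=2.040000, w=1.662625: f=-0.224323 → w ← 1.662625 + 0.51·(-0.224323) = 1.548221
w(2.55) ≈ 1.5482

1.5482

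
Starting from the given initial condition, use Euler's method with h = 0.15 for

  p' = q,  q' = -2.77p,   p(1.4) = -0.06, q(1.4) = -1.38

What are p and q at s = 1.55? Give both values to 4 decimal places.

-0.2670, -1.3551

Euler on (p,q): p_{n+1} = p_n + h·p', q_{n+1} = q_n + h·q'.
1.400000: (-0.060000, -1.380000); f=(-1.380000, 0.166200) → (-0.267000, -1.355070)
(p(1.55), q(1.55)) ≈ (-0.2670, -1.3551)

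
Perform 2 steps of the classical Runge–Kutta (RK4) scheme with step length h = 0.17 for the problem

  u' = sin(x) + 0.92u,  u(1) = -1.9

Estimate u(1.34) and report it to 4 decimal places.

-2.2334

RK4: k1 = f(x_n, u_n); k2 = f(x_n + h/2, u_n + (h/2)·k1); k3 = f(x_n + h/2, u_n + (h/2)·k2); k4 = f(x_n + h, u_n + h·k3); u_{n+1} = u_n + (h/6)·(k1 + 2k2 + 2k3 + k4).
x=1.000000, u=-1.900000:
  k1 = f(1.000000, -1.900000) = -0.906529
  k2 = f(1.085000, -1.977055) = -0.934587
  k3 = f(1.085000, -1.979440) = -0.936781
  k4 = f(1.170000, -2.059253) = -0.973762
  u ← -1.900000 + (0.17/6)·(k1 + 2k2 + 2k3 + k4) = -2.059319
x=1.170000, u=-2.059319:
  k1 = f(1.170000, -2.059319) = -0.973823
  k2 = f(1.255000, -2.142094) = -1.020177
  k3 = f(1.255000, -2.146034) = -1.023802
  k4 = f(1.340000, -2.233365) = -1.081212
  u ← -2.059319 + (0.17/6)·(k1 + 2k2 + 2k3 + k4) = -2.233371
u(1.34) ≈ -2.2334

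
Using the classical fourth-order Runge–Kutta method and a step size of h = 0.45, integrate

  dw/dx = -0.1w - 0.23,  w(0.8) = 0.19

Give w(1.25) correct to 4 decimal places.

RK4: k1 = f(x_n, w_n); k2 = f(x_n + h/2, w_n + (h/2)·k1); k3 = f(x_n + h/2, w_n + (h/2)·k2); k4 = f(x_n + h, w_n + h·k3); w_{n+1} = w_n + (h/6)·(k1 + 2k2 + 2k3 + k4).
x=0.800000, w=0.190000:
  k1 = f(0.800000, 0.190000) = -0.249000
  k2 = f(1.025000, 0.133975) = -0.243398
  k3 = f(1.025000, 0.135236) = -0.243524
  k4 = f(1.250000, 0.080414) = -0.238041
  w ← 0.190000 + (0.45/6)·(k1 + 2k2 + 2k3 + k4) = 0.080434
w(1.25) ≈ 0.0804

0.0804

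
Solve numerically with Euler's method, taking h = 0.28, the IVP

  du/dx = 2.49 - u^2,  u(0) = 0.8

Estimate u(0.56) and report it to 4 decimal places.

1.5288

Euler: u_{n+1} = u_n + h·f(x_n, u_n).
x=0.000000, u=0.800000: f=1.850000 → u ← 0.800000 + 0.28·1.850000 = 1.318000
x=0.280000, u=1.318000: f=0.752876 → u ← 1.318000 + 0.28·0.752876 = 1.528805
u(0.56) ≈ 1.5288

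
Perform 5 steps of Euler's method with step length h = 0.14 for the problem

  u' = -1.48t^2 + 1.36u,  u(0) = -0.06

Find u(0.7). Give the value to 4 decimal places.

Euler: u_{n+1} = u_n + h·f(t_n, u_n).
t=0.000000, u=-0.060000: f=-0.081600 → u ← -0.060000 + 0.14·(-0.081600) = -0.071424
t=0.140000, u=-0.071424: f=-0.126145 → u ← -0.071424 + 0.14·(-0.126145) = -0.089084
t=0.280000, u=-0.089084: f=-0.237187 → u ← -0.089084 + 0.14·(-0.237187) = -0.122290
t=0.420000, u=-0.122290: f=-0.427387 → u ← -0.122290 + 0.14·(-0.427387) = -0.182125
t=0.560000, u=-0.182125: f=-0.711817 → u ← -0.182125 + 0.14·(-0.711817) = -0.281779
u(0.7) ≈ -0.2818

-0.2818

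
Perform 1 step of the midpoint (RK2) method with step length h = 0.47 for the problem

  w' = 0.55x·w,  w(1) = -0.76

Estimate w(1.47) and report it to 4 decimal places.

Midpoint: k1 = f(x_n, w_n); k2 = f(x_n + h/2, w_n + (h/2)·k1); w_{n+1} = w_n + h·k2.
x=1.000000, w=-0.760000:
  k1 = f(1.000000, -0.760000) = -0.418000
  k2 = f(1.235000, -0.858230) = -0.582953
  w ← -0.760000 + 0.47·(-0.582953) = -1.033988
w(1.47) ≈ -1.0340

-1.0340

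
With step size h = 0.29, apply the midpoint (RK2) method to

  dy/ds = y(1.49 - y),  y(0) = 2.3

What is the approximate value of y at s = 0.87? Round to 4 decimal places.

Midpoint: k1 = f(s_n, y_n); k2 = f(s_n + h/2, y_n + (h/2)·k1); y_{n+1} = y_n + h·k2.
s=0.000000, y=2.300000:
  k1 = f(0.000000, 2.300000) = -1.863000
  k2 = f(0.145000, 2.029865) = -1.095853
  y ← 2.300000 + 0.29·(-1.095853) = 1.982203
s=0.290000, y=1.982203:
  k1 = f(0.290000, 1.982203) = -0.975645
  k2 = f(0.435000, 1.840734) = -0.645608
  y ← 1.982203 + 0.29·(-0.645608) = 1.794976
s=0.580000, y=1.794976:
  k1 = f(0.580000, 1.794976) = -0.547425
  k2 = f(0.725000, 1.715600) = -0.387039
  y ← 1.794976 + 0.29·(-0.387039) = 1.682735
y(0.87) ≈ 1.6827

1.6827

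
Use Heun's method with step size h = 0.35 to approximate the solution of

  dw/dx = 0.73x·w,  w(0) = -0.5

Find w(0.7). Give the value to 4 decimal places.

Heun: k1 = f(x_n, w_n); k2 = f(x_n + h, w_n + h·k1); w_{n+1} = w_n + (h/2)·(k1 + k2).
x=0.000000, w=-0.500000:
  k1 = f(0.000000, -0.500000) = 0.000000
  k2 = f(0.350000, -0.500000) = -0.127750
  w ← -0.500000 + (0.35/2)·(0.000000 + (-0.127750)) = -0.522356
x=0.350000, w=-0.522356:
  k1 = f(0.350000, -0.522356) = -0.133462
  k2 = f(0.700000, -0.569068) = -0.290794
  w ← -0.522356 + (0.35/2)·(-0.133462 + (-0.290794)) = -0.596601
w(0.7) ≈ -0.5966

-0.5966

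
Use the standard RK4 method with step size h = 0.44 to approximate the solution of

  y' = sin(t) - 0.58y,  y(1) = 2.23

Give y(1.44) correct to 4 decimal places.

RK4: k1 = f(t_n, y_n); k2 = f(t_n + h/2, y_n + (h/2)·k1); k3 = f(t_n + h/2, y_n + (h/2)·k2); k4 = f(t_n + h, y_n + h·k3); y_{n+1} = y_n + (h/6)·(k1 + 2k2 + 2k3 + k4).
t=1.000000, y=2.230000:
  k1 = f(1.000000, 2.230000) = -0.451929
  k2 = f(1.220000, 2.130576) = -0.296635
  k3 = f(1.220000, 2.164740) = -0.316450
  k4 = f(1.440000, 2.090762) = -0.221184
  y ← 2.230000 + (0.44/6)·(k1 + 2k2 + 2k3 + k4) = 2.090719
y(1.44) ≈ 2.0907

2.0907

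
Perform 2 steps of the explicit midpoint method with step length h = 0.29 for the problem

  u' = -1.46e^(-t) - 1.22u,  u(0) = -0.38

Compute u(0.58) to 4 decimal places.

Midpoint: k1 = f(t_n, u_n); k2 = f(t_n + h/2, u_n + (h/2)·k1); u_{n+1} = u_n + h·k2.
t=0.000000, u=-0.380000:
  k1 = f(0.000000, -0.380000) = -0.996400
  k2 = f(0.145000, -0.524478) = -0.623069
  u ← -0.380000 + 0.29·(-0.623069) = -0.560690
t=0.290000, u=-0.560690:
  k1 = f(0.290000, -0.560690) = -0.408423
  k2 = f(0.435000, -0.619911) = -0.188714
  u ← -0.560690 + 0.29·(-0.188714) = -0.615417
u(0.58) ≈ -0.6154

-0.6154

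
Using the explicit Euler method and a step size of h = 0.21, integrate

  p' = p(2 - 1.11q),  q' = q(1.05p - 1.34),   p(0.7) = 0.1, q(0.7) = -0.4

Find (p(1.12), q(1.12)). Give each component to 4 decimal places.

0.2253, -0.2228

Euler on (p,q): p_{n+1} = p_n + h·p', q_{n+1} = q_n + h·q'.
0.700000: (0.100000, -0.400000); f=(0.244400, 0.494000) → (0.151324, -0.296260)
0.910000: (0.151324, -0.296260); f=(0.352411, 0.349916) → (0.225330, -0.222778)
(p(1.12), q(1.12)) ≈ (0.2253, -0.2228)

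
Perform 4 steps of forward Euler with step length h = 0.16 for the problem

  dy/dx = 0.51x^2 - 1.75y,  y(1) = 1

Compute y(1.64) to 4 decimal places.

0.6372

Euler: y_{n+1} = y_n + h·f(x_n, y_n).
x=1.000000, y=1.000000: f=-1.240000 → y ← 1.000000 + 0.16·(-1.240000) = 0.801600
x=1.160000, y=0.801600: f=-0.716544 → y ← 0.801600 + 0.16·(-0.716544) = 0.686953
x=1.320000, y=0.686953: f=-0.313544 → y ← 0.686953 + 0.16·(-0.313544) = 0.636786
x=1.480000, y=0.636786: f=0.002729 → y ← 0.636786 + 0.16·0.002729 = 0.637223
y(1.64) ≈ 0.6372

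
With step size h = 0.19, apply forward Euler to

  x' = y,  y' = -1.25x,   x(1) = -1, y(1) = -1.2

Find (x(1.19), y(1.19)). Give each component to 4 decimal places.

-1.2280, -0.9625

Euler on (x,y): x_{n+1} = x_n + h·x', y_{n+1} = y_n + h·y'.
1.000000: (-1.000000, -1.200000); f=(-1.200000, 1.250000) → (-1.228000, -0.962500)
(x(1.19), y(1.19)) ≈ (-1.2280, -0.9625)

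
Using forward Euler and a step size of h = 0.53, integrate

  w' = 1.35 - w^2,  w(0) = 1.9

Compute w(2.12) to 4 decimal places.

1.1616

Euler: w_{n+1} = w_n + h·f(x_n, w_n).
x=0.000000, w=1.900000: f=-2.260000 → w ← 1.900000 + 0.53·(-2.260000) = 0.702200
x=0.530000, w=0.702200: f=0.856915 → w ← 0.702200 + 0.53·0.856915 = 1.156365
x=1.060000, w=1.156365: f=0.012820 → w ← 1.156365 + 0.53·0.012820 = 1.163160
x=1.590000, w=1.163160: f=-0.002940 → w ← 1.163160 + 0.53·(-0.002940) = 1.161601
w(2.12) ≈ 1.1616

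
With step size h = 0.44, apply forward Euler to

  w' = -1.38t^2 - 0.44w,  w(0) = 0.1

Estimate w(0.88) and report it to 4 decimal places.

Euler: w_{n+1} = w_n + h·f(t_n, w_n).
t=0.000000, w=0.100000: f=-0.044000 → w ← 0.100000 + 0.44·(-0.044000) = 0.080640
t=0.440000, w=0.080640: f=-0.302650 → w ← 0.080640 + 0.44·(-0.302650) = -0.052526
w(0.88) ≈ -0.0525

-0.0525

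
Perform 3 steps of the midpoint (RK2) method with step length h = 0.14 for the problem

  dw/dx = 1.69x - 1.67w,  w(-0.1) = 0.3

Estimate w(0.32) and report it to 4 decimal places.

0.2211

Midpoint: k1 = f(x_n, w_n); k2 = f(x_n + h/2, w_n + (h/2)·k1); w_{n+1} = w_n + h·k2.
x=-0.100000, w=0.300000:
  k1 = f(-0.100000, 0.300000) = -0.670000
  k2 = f(-0.030000, 0.253100) = -0.473377
  w ← 0.300000 + 0.14·(-0.473377) = 0.233727
x=0.040000, w=0.233727:
  k1 = f(0.040000, 0.233727) = -0.322724
  k2 = f(0.110000, 0.211137) = -0.166698
  w ← 0.233727 + 0.14·(-0.166698) = 0.210390
x=0.180000, w=0.210390:
  k1 = f(0.180000, 0.210390) = -0.047150
  k2 = f(0.250000, 0.207089) = 0.076661
  w ← 0.210390 + 0.14·0.076661 = 0.221122
w(0.32) ≈ 0.2211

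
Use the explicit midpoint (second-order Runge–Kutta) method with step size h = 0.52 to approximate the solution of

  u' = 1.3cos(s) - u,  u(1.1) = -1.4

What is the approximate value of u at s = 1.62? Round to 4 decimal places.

Midpoint: k1 = f(s_n, u_n); k2 = f(s_n + h/2, u_n + (h/2)·k1); u_{n+1} = u_n + h·k2.
s=1.100000, u=-1.400000:
  k1 = f(1.100000, -1.400000) = 1.989675
  k2 = f(1.360000, -0.882685) = 1.154695
  u ← -1.400000 + 0.52·1.154695 = -0.799559
u(1.62) ≈ -0.7996

-0.7996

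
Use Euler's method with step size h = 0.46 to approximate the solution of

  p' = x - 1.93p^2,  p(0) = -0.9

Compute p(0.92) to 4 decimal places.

Euler: p_{n+1} = p_n + h·f(x_n, p_n).
x=0.000000, p=-0.900000: f=-1.563300 → p ← -0.900000 + 0.46·(-1.563300) = -1.619118
x=0.460000, p=-1.619118: f=-4.599578 → p ← -1.619118 + 0.46·(-4.599578) = -3.734924
p(0.92) ≈ -3.7349

-3.7349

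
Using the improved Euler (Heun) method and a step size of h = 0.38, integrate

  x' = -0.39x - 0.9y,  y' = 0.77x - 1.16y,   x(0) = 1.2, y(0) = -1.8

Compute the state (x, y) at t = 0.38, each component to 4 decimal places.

1.4096, -0.8437

Heun on (x,y): k1 = f(t_n, state_n); k2 = f(t_n + h, state_n + h·k1); state_{n+1} = state_n + (h/2)·(k1 + k2).
0.000000: (1.200000, -1.800000)
  k1 = (1.152000, 3.012000)
  predictor → (1.637760, -0.655440)
  k2 = (-0.048830, 2.021386)
  → (1.409602, -0.843657)
(x(0.38), y(0.38)) ≈ (1.4096, -0.8437)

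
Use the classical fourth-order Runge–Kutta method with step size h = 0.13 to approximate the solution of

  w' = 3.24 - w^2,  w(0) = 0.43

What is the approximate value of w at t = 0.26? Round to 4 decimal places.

RK4: k1 = f(t_n, w_n); k2 = f(t_n + h/2, w_n + (h/2)·k1); k3 = f(t_n + h/2, w_n + (h/2)·k2); k4 = f(t_n + h, w_n + h·k3); w_{n+1} = w_n + (h/6)·(k1 + 2k2 + 2k3 + k4).
t=0.000000, w=0.430000:
  k1 = f(0.000000, 0.430000) = 3.055100
  k2 = f(0.065000, 0.628582) = 2.844885
  k3 = f(0.065000, 0.614918) = 2.861876
  k4 = f(0.130000, 0.802044) = 2.596726
  w ← 0.430000 + (0.13/6)·(k1 + 2k2 + 2k3 + k4) = 0.799749
t=0.130000, w=0.799749:
  k1 = f(0.130000, 0.799749) = 2.600401
  k2 = f(0.195000, 0.968775) = 2.301474
  k3 = f(0.195000, 0.949345) = 2.338744
  k4 = f(0.260000, 1.103786) = 2.021657
  w ← 0.799749 + (0.13/6)·(k1 + 2k2 + 2k3 + k4) = 1.100970
w(0.26) ≈ 1.1010

1.1010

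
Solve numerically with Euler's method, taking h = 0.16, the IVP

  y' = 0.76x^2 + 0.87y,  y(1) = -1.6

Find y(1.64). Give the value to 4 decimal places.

Euler: y_{n+1} = y_n + h·f(x_n, y_n).
x=1.000000, y=-1.600000: f=-0.632000 → y ← -1.600000 + 0.16·(-0.632000) = -1.701120
x=1.160000, y=-1.701120: f=-0.457318 → y ← -1.701120 + 0.16·(-0.457318) = -1.774291
x=1.320000, y=-1.774291: f=-0.219409 → y ← -1.774291 + 0.16·(-0.219409) = -1.809396
x=1.480000, y=-1.809396: f=0.090529 → y ← -1.809396 + 0.16·0.090529 = -1.794912
y(1.64) ≈ -1.7949

-1.7949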